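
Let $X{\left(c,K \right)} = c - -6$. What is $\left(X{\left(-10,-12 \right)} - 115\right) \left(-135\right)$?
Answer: $16065$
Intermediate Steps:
$X{\left(c,K \right)} = 6 + c$ ($X{\left(c,K \right)} = c + 6 = 6 + c$)
$\left(X{\left(-10,-12 \right)} - 115\right) \left(-135\right) = \left(\left(6 - 10\right) - 115\right) \left(-135\right) = \left(-4 - 115\right) \left(-135\right) = \left(-119\right) \left(-135\right) = 16065$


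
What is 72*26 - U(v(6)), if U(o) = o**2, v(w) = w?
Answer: 1836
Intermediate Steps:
72*26 - U(v(6)) = 72*26 - 1*6**2 = 1872 - 1*36 = 1872 - 36 = 1836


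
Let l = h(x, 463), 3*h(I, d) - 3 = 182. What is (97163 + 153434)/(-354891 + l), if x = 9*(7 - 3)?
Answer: -751791/1064488 ≈ -0.70625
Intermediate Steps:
x = 36 (x = 9*4 = 36)
h(I, d) = 185/3 (h(I, d) = 1 + (⅓)*182 = 1 + 182/3 = 185/3)
l = 185/3 ≈ 61.667
(97163 + 153434)/(-354891 + l) = (97163 + 153434)/(-354891 + 185/3) = 250597/(-1064488/3) = 250597*(-3/1064488) = -751791/1064488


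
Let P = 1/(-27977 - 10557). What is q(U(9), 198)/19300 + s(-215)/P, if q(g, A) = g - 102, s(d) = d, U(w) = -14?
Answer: 39974208221/4825 ≈ 8.2848e+6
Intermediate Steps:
q(g, A) = -102 + g
P = -1/38534 (P = 1/(-38534) = -1/38534 ≈ -2.5951e-5)
q(U(9), 198)/19300 + s(-215)/P = (-102 - 14)/19300 - 215/(-1/38534) = -116*1/19300 - 215*(-38534) = -29/4825 + 8284810 = 39974208221/4825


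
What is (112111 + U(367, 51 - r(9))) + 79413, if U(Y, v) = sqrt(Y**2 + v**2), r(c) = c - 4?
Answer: 191524 + sqrt(136805) ≈ 1.9189e+5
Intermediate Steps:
r(c) = -4 + c
(112111 + U(367, 51 - r(9))) + 79413 = (112111 + sqrt(367**2 + (51 - (-4 + 9))**2)) + 79413 = (112111 + sqrt(134689 + (51 - 1*5)**2)) + 79413 = (112111 + sqrt(134689 + (51 - 5)**2)) + 79413 = (112111 + sqrt(134689 + 46**2)) + 79413 = (112111 + sqrt(134689 + 2116)) + 79413 = (112111 + sqrt(136805)) + 79413 = 191524 + sqrt(136805)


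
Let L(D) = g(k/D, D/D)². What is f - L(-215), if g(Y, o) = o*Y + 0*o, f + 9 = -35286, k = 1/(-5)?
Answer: -40787784376/1155625 ≈ -35295.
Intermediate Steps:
k = -⅕ ≈ -0.20000
f = -35295 (f = -9 - 35286 = -35295)
g(Y, o) = Y*o (g(Y, o) = Y*o + 0 = Y*o)
L(D) = 1/(25*D²) (L(D) = ((-1/(5*D))*(D/D))² = (-1/(5*D)*1)² = (-1/(5*D))² = 1/(25*D²))
f - L(-215) = -35295 - 1/(25*(-215)²) = -35295 - 1/(25*46225) = -35295 - 1*1/1155625 = -35295 - 1/1155625 = -40787784376/1155625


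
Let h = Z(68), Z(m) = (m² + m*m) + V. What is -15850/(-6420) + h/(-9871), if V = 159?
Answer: 9606241/6337182 ≈ 1.5159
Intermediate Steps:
Z(m) = 159 + 2*m² (Z(m) = (m² + m*m) + 159 = (m² + m²) + 159 = 2*m² + 159 = 159 + 2*m²)
h = 9407 (h = 159 + 2*68² = 159 + 2*4624 = 159 + 9248 = 9407)
-15850/(-6420) + h/(-9871) = -15850/(-6420) + 9407/(-9871) = -15850*(-1/6420) + 9407*(-1/9871) = 1585/642 - 9407/9871 = 9606241/6337182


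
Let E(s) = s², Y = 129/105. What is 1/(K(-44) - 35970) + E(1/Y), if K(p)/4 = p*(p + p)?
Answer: 25088601/37871218 ≈ 0.66247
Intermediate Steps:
K(p) = 8*p² (K(p) = 4*(p*(p + p)) = 4*(p*(2*p)) = 4*(2*p²) = 8*p²)
Y = 43/35 (Y = 129*(1/105) = 43/35 ≈ 1.2286)
1/(K(-44) - 35970) + E(1/Y) = 1/(8*(-44)² - 35970) + (1/(43/35))² = 1/(8*1936 - 35970) + (35/43)² = 1/(15488 - 35970) + 1225/1849 = 1/(-20482) + 1225/1849 = -1/20482 + 1225/1849 = 25088601/37871218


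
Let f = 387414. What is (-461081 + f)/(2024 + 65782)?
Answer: -73667/67806 ≈ -1.0864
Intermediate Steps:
(-461081 + f)/(2024 + 65782) = (-461081 + 387414)/(2024 + 65782) = -73667/67806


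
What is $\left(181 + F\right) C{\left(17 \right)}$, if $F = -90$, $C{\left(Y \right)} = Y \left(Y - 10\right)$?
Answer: $10829$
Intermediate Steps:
$C{\left(Y \right)} = Y \left(-10 + Y\right)$
$\left(181 + F\right) C{\left(17 \right)} = \left(181 - 90\right) 17 \left(-10 + 17\right) = 91 \cdot 17 \cdot 7 = 91 \cdot 119 = 10829$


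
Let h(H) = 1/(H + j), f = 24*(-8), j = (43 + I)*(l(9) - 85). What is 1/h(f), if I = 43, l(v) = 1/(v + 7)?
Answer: -59973/8 ≈ -7496.6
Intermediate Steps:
l(v) = 1/(7 + v)
j = -58437/8 (j = (43 + 43)*(1/(7 + 9) - 85) = 86*(1/16 - 85) = 86*(-1359/16) = -58437/8 ≈ -7304.6)
f = -192
h(H) = 1/(-58437/8 + H) (h(H) = 1/(H - 58437/8) = 1/(-58437/8 + H))
1/h(f) = 1/(8/(-58437 + 8*(-192))) = 1/(8/(-58437 - 1536)) = 1/(8/(-59973)) = 1/(8*(-1/59973)) = 1/(-8/59973) = -59973/8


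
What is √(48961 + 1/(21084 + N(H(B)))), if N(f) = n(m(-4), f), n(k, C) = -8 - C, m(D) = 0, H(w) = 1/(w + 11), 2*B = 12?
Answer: 54*√2155433153043/358291 ≈ 221.27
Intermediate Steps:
B = 6 (B = (½)*12 = 6)
H(w) = 1/(11 + w)
N(f) = -8 - f
√(48961 + 1/(21084 + N(H(B)))) = √(48961 + 1/(21084 + (-8 - 1/(11 + 6)))) = √(48961 + 1/(21084 + (-8 - 1/17))) = √(48961 + 1/(21084 - 137/17)) = √(48961 + 1/(358291/17)) = √(48961 + 17/358291) = √(17542285668/358291) = 54*√2155433153043/358291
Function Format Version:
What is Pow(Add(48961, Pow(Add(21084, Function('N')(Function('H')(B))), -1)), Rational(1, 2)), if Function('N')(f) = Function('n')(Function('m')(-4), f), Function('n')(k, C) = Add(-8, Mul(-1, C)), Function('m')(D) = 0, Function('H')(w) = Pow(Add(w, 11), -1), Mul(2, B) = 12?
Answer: Mul(Rational(54, 358291), Pow(2155433153043, Rational(1, 2))) ≈ 221.27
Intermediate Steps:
B = 6 (B = Mul(Rational(1, 2), 12) = 6)
Function('H')(w) = Pow(Add(11, w), -1)
Function('N')(f) = Add(-8, Mul(-1, f))
Pow(Add(48961, Pow(Add(21084, Function('N')(Function('H')(B))), -1)), Rational(1, 2)) = Pow(Add(48961, Pow(Add(21084, Add(-8, Mul(-1, Pow(Add(11, 6), -1)))), -1)), Rational(1, 2)) = Pow(Add(48961, Pow(Add(21084, Add(-8, Mul(-1, Pow(17, -1)))), -1)), Rational(1, 2)) = Pow(Add(48961, Pow(Add(21084, Add(-8, Mul(-1, Rational(1, 17)))), -1)), Rational(1, 2)) = Pow(Add(48961, Pow(Add(21084, Add(-8, Rational(-1, 17))), -1)), Rational(1, 2)) = Pow(Add(48961, Pow(Add(21084, Rational(-137, 17)), -1)), Rational(1, 2)) = Pow(Add(48961, Pow(Rational(358291, 17), -1)), Rational(1, 2)) = Pow(Add(48961, Rational(17, 358291)), Rational(1, 2)) = Pow(Rational(17542285668, 358291), Rational(1, 2)) = Mul(Rational(54, 358291), Pow(2155433153043, Rational(1, 2)))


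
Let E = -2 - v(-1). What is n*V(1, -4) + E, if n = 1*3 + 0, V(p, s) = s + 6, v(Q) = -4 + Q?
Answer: 9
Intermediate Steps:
V(p, s) = 6 + s
n = 3 (n = 3 + 0 = 3)
E = 3 (E = -2 - (-4 - 1) = -2 - 1*(-5) = -2 + 5 = 3)
n*V(1, -4) + E = 3*(6 - 4) + 3 = 3*2 + 3 = 6 + 3 = 9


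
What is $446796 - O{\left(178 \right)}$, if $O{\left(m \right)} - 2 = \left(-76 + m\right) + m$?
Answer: $446514$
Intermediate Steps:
$O{\left(m \right)} = -74 + 2 m$ ($O{\left(m \right)} = 2 + \left(\left(-76 + m\right) + m\right) = 2 + \left(-76 + 2 m\right) = -74 + 2 m$)
$446796 - O{\left(178 \right)} = 446796 - \left(-74 + 2 \cdot 178\right) = 446796 - \left(-74 + 356\right) = 446796 - 282 = 446514$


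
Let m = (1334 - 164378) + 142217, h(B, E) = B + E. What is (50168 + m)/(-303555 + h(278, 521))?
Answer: -29341/302756 ≈ -0.096913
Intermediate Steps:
m = -20827 (m = -163044 + 142217 = -20827)
(50168 + m)/(-303555 + h(278, 521)) = (50168 - 20827)/(-303555 + (278 + 521)) = 29341/(-303555 + 799) = 29341/(-302756) = 29341*(-1/302756) = -29341/302756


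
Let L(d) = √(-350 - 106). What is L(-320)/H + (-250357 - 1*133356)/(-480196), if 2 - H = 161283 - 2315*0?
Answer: 383713/480196 - 2*I*√114/161281 ≈ 0.79908 - 0.0001324*I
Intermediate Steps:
H = -161281 (H = 2 - (161283 - 2315*0) = 2 - (161283 + 0) = 2 - 1*161283 = 2 - 161283 = -161281)
L(d) = 2*I*√114 (L(d) = √(-456) = 2*I*√114)
L(-320)/H + (-250357 - 1*133356)/(-480196) = (2*I*√114)/(-161281) + (-250357 - 1*133356)/(-480196) = (2*I*√114)*(-1/161281) + (-250357 - 133356)*(-1/480196) = -2*I*√114/161281 - 383713*(-1/480196) = -2*I*√114/161281 + 383713/480196 = 383713/480196 - 2*I*√114/161281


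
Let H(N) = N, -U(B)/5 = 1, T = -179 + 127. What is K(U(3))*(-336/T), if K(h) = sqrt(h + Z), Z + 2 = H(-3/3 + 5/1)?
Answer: 84*I*sqrt(3)/13 ≈ 11.192*I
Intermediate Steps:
T = -52
U(B) = -5 (U(B) = -5*1 = -5)
Z = 2 (Z = -2 + (-3/3 + 5/1) = -2 + (-3*1/3 + 5*1) = -2 + (-1 + 5) = -2 + 4 = 2)
K(h) = sqrt(2 + h) (K(h) = sqrt(h + 2) = sqrt(2 + h))
K(U(3))*(-336/T) = sqrt(2 - 5)*(-336/(-52)) = sqrt(-3)*(-336*(-1/52)) = (I*sqrt(3))*(84/13) = 84*I*sqrt(3)/13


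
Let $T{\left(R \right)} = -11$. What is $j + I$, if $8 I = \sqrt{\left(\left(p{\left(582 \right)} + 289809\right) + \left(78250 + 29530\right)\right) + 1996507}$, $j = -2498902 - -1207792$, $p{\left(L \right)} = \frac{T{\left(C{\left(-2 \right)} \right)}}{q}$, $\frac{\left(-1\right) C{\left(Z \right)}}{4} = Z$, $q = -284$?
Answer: $-1291110 + \frac{5 \sqrt{1930982101}}{1136} \approx -1.2909 \cdot 10^{6}$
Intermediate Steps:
$C{\left(Z \right)} = - 4 Z$
$p{\left(L \right)} = \frac{11}{284}$ ($p{\left(L \right)} = - \frac{11}{-284} = \left(-11\right) \left(- \frac{1}{284}\right) = \frac{11}{284}$)
$j = -1291110$ ($j = -2498902 + 1207792 = -1291110$)
$I = \frac{5 \sqrt{1930982101}}{1136}$ ($I = \frac{\sqrt{\left(\left(\frac{11}{284} + 289809\right) + \left(78250 + 29530\right)\right) + 1996507}}{8} = \frac{\sqrt{\left(\frac{82305767}{284} + 107780\right) + 1996507}}{8} = \frac{\sqrt{\frac{112915287}{284} + 1996507}}{8} = \frac{\sqrt{\frac{679923275}{284}}}{8} = \frac{\frac{5}{142} \sqrt{1930982101}}{8} = \frac{5 \sqrt{1930982101}}{1136} \approx 193.41$)
$j + I = -1291110 + \frac{5 \sqrt{1930982101}}{1136}$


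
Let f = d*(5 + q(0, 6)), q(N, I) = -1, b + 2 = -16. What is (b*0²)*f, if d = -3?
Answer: 0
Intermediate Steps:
b = -18 (b = -2 - 16 = -18)
f = -12 (f = -3*(5 - 1) = -3*4 = -12)
(b*0²)*f = -18*0²*(-12) = -18*0*(-12) = 0*(-12) = 0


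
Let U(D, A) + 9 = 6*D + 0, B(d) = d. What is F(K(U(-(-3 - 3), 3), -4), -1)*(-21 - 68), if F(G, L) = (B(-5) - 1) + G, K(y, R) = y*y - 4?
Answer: -63991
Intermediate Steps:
U(D, A) = -9 + 6*D (U(D, A) = -9 + (6*D + 0) = -9 + 6*D)
K(y, R) = -4 + y² (K(y, R) = y² - 4 = -4 + y²)
F(G, L) = -6 + G (F(G, L) = (-5 - 1) + G = -6 + G)
F(K(U(-(-3 - 3), 3), -4), -1)*(-21 - 68) = (-6 + (-4 + (-9 + 6*(-(-3 - 3)))²))*(-21 - 68) = (-6 + (-4 + (-9 + 6*(-1*(-6)))²))*(-89) = (-6 + (-4 + (-9 + 6*6)²))*(-89) = (-6 + (-4 + (-9 + 36)²))*(-89) = (-6 + (-4 + 27²))*(-89) = (-6 + (-4 + 729))*(-89) = (-6 + 725)*(-89) = 719*(-89) = -63991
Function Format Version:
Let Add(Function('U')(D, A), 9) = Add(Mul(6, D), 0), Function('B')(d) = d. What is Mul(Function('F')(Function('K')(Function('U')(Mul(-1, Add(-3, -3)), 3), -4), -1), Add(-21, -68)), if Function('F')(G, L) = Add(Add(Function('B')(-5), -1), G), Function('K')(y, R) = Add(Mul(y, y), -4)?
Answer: -63991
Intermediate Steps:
Function('U')(D, A) = Add(-9, Mul(6, D)) (Function('U')(D, A) = Add(-9, Add(Mul(6, D), 0)) = Add(-9, Mul(6, D)))
Function('K')(y, R) = Add(-4, Pow(y, 2)) (Function('K')(y, R) = Add(Pow(y, 2), -4) = Add(-4, Pow(y, 2)))
Function('F')(G, L) = Add(-6, G) (Function('F')(G, L) = Add(Add(-5, -1), G) = Add(-6, G))
Mul(Function('F')(Function('K')(Function('U')(Mul(-1, Add(-3, -3)), 3), -4), -1), Add(-21, -68)) = Mul(Add(-6, Add(-4, Pow(Add(-9, Mul(6, Mul(-1, Add(-3, -3)))), 2))), Add(-21, -68)) = Mul(Add(-6, Add(-4, Pow(Add(-9, Mul(6, Mul(-1, -6))), 2))), -89) = Mul(Add(-6, Add(-4, Pow(Add(-9, Mul(6, 6)), 2))), -89) = Mul(Add(-6, Add(-4, Pow(Add(-9, 36), 2))), -89) = Mul(Add(-6, Add(-4, Pow(27, 2))), -89) = Mul(Add(-6, Add(-4, 729)), -89) = Mul(Add(-6, 725), -89) = Mul(719, -89) = -63991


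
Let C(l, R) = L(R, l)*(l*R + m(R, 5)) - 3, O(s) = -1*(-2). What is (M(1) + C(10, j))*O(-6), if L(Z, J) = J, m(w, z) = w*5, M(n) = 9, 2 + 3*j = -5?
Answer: -688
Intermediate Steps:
j = -7/3 (j = -⅔ + (⅓)*(-5) = -⅔ - 5/3 = -7/3 ≈ -2.3333)
m(w, z) = 5*w
O(s) = 2
C(l, R) = -3 + l*(5*R + R*l) (C(l, R) = l*(l*R + 5*R) - 3 = l*(R*l + 5*R) - 3 = l*(5*R + R*l) - 3 = -3 + l*(5*R + R*l))
(M(1) + C(10, j))*O(-6) = (9 + (-3 - 7/3*10² + 5*(-7/3)*10))*2 = (9 + (-3 - 7/3*100 - 350/3))*2 = (9 + (-3 - 700/3 - 350/3))*2 = (9 - 353)*2 = -344*2 = -688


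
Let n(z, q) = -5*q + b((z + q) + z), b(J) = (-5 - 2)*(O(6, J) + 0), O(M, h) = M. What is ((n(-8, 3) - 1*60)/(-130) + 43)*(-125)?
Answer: -10975/2 ≈ -5487.5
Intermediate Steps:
b(J) = -42 (b(J) = (-5 - 2)*(6 + 0) = -7*6 = -42)
n(z, q) = -42 - 5*q (n(z, q) = -5*q - 42 = -42 - 5*q)
((n(-8, 3) - 1*60)/(-130) + 43)*(-125) = (((-42 - 5*3) - 1*60)/(-130) + 43)*(-125) = (((-42 - 15) - 60)*(-1/130) + 43)*(-125) = ((-57 - 60)*(-1/130) + 43)*(-125) = (-117*(-1/130) + 43)*(-125) = (9/10 + 43)*(-125) = (439/10)*(-125) = -10975/2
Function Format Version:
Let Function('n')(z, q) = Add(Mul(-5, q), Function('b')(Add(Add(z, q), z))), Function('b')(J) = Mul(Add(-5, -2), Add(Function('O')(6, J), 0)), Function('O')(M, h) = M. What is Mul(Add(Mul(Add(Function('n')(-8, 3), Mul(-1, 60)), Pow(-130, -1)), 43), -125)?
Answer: Rational(-10975, 2) ≈ -5487.5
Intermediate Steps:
Function('b')(J) = -42 (Function('b')(J) = Mul(Add(-5, -2), Add(6, 0)) = Mul(-7, 6) = -42)
Function('n')(z, q) = Add(-42, Mul(-5, q)) (Function('n')(z, q) = Add(Mul(-5, q), -42) = Add(-42, Mul(-5, q)))
Mul(Add(Mul(Add(Function('n')(-8, 3), Mul(-1, 60)), Pow(-130, -1)), 43), -125) = Mul(Add(Mul(Add(Add(-42, Mul(-5, 3)), Mul(-1, 60)), Pow(-130, -1)), 43), -125) = Mul(Add(Mul(Add(Add(-42, -15), -60), Rational(-1, 130)), 43), -125) = Mul(Add(Mul(Add(-57, -60), Rational(-1, 130)), 43), -125) = Mul(Add(Mul(-117, Rational(-1, 130)), 43), -125) = Mul(Add(Rational(9, 10), 43), -125) = Mul(Rational(439, 10), -125) = Rational(-10975, 2)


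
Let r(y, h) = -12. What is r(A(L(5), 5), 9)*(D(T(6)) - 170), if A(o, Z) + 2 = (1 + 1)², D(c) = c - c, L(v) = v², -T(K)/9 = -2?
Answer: 2040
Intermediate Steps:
T(K) = 18 (T(K) = -9*(-2) = 18)
D(c) = 0
A(o, Z) = 2 (A(o, Z) = -2 + (1 + 1)² = -2 + 2² = -2 + 4 = 2)
r(A(L(5), 5), 9)*(D(T(6)) - 170) = -12*(0 - 170) = -12*(-170) = 2040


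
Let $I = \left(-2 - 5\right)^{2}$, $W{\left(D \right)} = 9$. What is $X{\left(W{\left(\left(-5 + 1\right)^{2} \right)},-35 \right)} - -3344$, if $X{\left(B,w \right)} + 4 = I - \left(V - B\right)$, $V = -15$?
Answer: $3413$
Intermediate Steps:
$I = 49$ ($I = \left(-7\right)^{2} = 49$)
$X{\left(B,w \right)} = 60 + B$ ($X{\left(B,w \right)} = -4 - \left(-64 - B\right) = -4 + \left(49 + \left(15 + B\right)\right) = -4 + \left(64 + B\right) = 60 + B$)
$X{\left(W{\left(\left(-5 + 1\right)^{2} \right)},-35 \right)} - -3344 = \left(60 + 9\right) - -3344 = 69 + 3344 = 3413$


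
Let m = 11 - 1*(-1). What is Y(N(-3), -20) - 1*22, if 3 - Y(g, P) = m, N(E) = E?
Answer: -31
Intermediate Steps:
m = 12 (m = 11 + 1 = 12)
Y(g, P) = -9 (Y(g, P) = 3 - 1*12 = 3 - 12 = -9)
Y(N(-3), -20) - 1*22 = -9 - 1*22 = -9 - 22 = -31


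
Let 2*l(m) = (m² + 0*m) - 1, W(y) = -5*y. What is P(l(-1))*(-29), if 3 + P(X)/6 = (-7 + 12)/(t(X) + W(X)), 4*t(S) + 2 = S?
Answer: 2262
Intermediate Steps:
t(S) = -½ + S/4
l(m) = -½ + m²/2 (l(m) = ((m² + 0*m) - 1)/2 = ((m² + 0) - 1)/2 = (m² - 1)/2 = (-1 + m²)/2 = -½ + m²/2)
P(X) = -18 + 30/(-½ - 19*X/4) (P(X) = -18 + 6*((-7 + 12)/((-½ + X/4) - 5*X)) = -18 + 6*(5/(-½ - 19*X/4)) = -18 + 30/(-½ - 19*X/4))
P(l(-1))*(-29) = (6*(-26 - 57*(-½ + (½)*(-1)²))/(2 + 19*(-½ + (½)*(-1)²)))*(-29) = (6*(-26 - 57*(-½ + (½)*1))/(2 + 19*(-½ + (½)*1)))*(-29) = (6*(-26 - 57*(-½ + ½))/(2 + 19*(-½ + ½)))*(-29) = (6*(-26 - 57*0)/(2 + 19*0))*(-29) = (6*(-26 + 0)/(2 + 0))*(-29) = (6*(-26)/2)*(-29) = (6*(½)*(-26))*(-29) = -78*(-29) = 2262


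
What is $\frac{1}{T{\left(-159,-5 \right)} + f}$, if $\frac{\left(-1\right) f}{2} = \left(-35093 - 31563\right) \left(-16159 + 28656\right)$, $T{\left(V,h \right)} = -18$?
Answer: $\frac{1}{1666000046} \approx 6.0024 \cdot 10^{-10}$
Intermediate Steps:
$f = 1666000064$ ($f = - 2 \left(-35093 - 31563\right) \left(-16159 + 28656\right) = - 2 \left(\left(-66656\right) 12497\right) = \left(-2\right) \left(-833000032\right) = 1666000064$)
$\frac{1}{T{\left(-159,-5 \right)} + f} = \frac{1}{-18 + 1666000064} = \frac{1}{1666000046}$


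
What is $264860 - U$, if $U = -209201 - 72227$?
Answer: $546288$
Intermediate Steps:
$U = -281428$ ($U = -209201 - 72227 = -281428$)
$264860 - U = 264860 - -281428 = 264860 + 281428 = 546288$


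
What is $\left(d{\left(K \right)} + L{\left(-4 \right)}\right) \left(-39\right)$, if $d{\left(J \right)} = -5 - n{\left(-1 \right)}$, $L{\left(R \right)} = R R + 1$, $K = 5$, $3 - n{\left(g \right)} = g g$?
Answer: $-390$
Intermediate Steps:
$n{\left(g \right)} = 3 - g^{2}$ ($n{\left(g \right)} = 3 - g g = 3 - g^{2}$)
$L{\left(R \right)} = 1 + R^{2}$ ($L{\left(R \right)} = R^{2} + 1 = 1 + R^{2}$)
$d{\left(J \right)} = -7$ ($d{\left(J \right)} = -5 - \left(3 - \left(-1\right)^{2}\right) = -5 - \left(3 - 1\right) = -5 - 2 = -7$)
$\left(d{\left(K \right)} + L{\left(-4 \right)}\right) \left(-39\right) = \left(-7 + \left(1 + \left(-4\right)^{2}\right)\right) \left(-39\right) = \left(-7 + \left(1 + 16\right)\right) \left(-39\right) = \left(-7 + 17\right) \left(-39\right) = 10 \left(-39\right) = -390$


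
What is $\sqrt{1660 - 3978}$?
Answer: $i \sqrt{2318} \approx 48.146 i$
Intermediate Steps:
$\sqrt{1660 - 3978} = \sqrt{-2318} = i \sqrt{2318}$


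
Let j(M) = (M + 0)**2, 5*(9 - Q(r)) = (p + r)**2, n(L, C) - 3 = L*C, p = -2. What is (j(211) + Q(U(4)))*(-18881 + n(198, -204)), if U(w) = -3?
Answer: -2638996750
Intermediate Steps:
n(L, C) = 3 + C*L (n(L, C) = 3 + L*C = 3 + C*L)
Q(r) = 9 - (-2 + r)**2/5
j(M) = M**2
(j(211) + Q(U(4)))*(-18881 + n(198, -204)) = (211**2 + (9 - (-2 - 3)**2/5))*(-18881 + (3 - 204*198)) = (44521 + (9 - 1/5*(-5)**2))*(-18881 + (3 - 40392)) = (44521 + (9 - 1/5*25))*(-18881 - 40389) = (44521 + (9 - 5))*(-59270) = (44521 + 4)*(-59270) = 44525*(-59270) = -2638996750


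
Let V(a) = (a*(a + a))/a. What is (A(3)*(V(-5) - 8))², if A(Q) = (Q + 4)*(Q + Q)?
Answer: 571536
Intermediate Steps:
V(a) = 2*a (V(a) = (a*(2*a))/a = (2*a²)/a = 2*a)
A(Q) = 2*Q*(4 + Q) (A(Q) = (4 + Q)*(2*Q) = 2*Q*(4 + Q))
(A(3)*(V(-5) - 8))² = ((2*3*(4 + 3))*(2*(-5) - 8))² = ((2*3*7)*(-10 - 8))² = (42*(-18))² = (-756)² = 571536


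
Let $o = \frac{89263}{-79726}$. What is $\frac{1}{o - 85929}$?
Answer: $- \frac{79726}{6850864717} \approx -1.1637 \cdot 10^{-5}$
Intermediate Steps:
$o = - \frac{89263}{79726}$ ($o = 89263 \left(- \frac{1}{79726}\right) = - \frac{89263}{79726} \approx -1.1196$)
$\frac{1}{o - 85929} = \frac{1}{- \frac{89263}{79726} - 85929} = \frac{1}{- \frac{6850864717}{79726}} = - \frac{79726}{6850864717}$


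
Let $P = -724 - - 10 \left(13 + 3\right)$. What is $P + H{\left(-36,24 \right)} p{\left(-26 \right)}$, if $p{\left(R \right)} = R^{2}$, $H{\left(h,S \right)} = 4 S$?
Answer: $64332$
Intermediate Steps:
$P = -564$ ($P = -724 - \left(-10\right) 16 = -724 - -160 = -724 + 160 = -564$)
$P + H{\left(-36,24 \right)} p{\left(-26 \right)} = -564 + 4 \cdot 24 \left(-26\right)^{2} = -564 + 96 \cdot 676 = -564 + 64896 = 64332$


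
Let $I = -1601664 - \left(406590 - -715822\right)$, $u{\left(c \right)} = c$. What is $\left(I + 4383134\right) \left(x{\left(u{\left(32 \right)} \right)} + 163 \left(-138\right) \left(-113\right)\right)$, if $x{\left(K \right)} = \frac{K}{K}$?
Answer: $4217031782734$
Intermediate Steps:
$I = -2724076$ ($I = -1601664 - \left(406590 + 715822\right) = -1601664 - 1122412 = -2724076$)
$x{\left(K \right)} = 1$
$\left(I + 4383134\right) \left(x{\left(u{\left(32 \right)} \right)} + 163 \left(-138\right) \left(-113\right)\right) = \left(-2724076 + 4383134\right) \left(1 + 163 \left(-138\right) \left(-113\right)\right) = 1659058 \left(1 - -2541822\right) = 1659058 \left(1 + 2541822\right) = 1659058 \cdot 2541823 = 4217031782734$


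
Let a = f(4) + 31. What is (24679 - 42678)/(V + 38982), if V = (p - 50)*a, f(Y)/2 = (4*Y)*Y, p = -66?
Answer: -17999/20538 ≈ -0.87638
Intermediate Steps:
f(Y) = 8*Y**2 (f(Y) = 2*((4*Y)*Y) = 2*(4*Y**2) = 8*Y**2)
a = 159 (a = 8*4**2 + 31 = 8*16 + 31 = 128 + 31 = 159)
V = -18444 (V = (-66 - 50)*159 = -116*159 = -18444)
(24679 - 42678)/(V + 38982) = (24679 - 42678)/(-18444 + 38982) = -17999/20538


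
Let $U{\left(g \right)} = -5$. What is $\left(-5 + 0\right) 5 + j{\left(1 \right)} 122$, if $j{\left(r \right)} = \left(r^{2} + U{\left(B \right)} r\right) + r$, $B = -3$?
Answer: $-391$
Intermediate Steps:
$j{\left(r \right)} = r^{2} - 4 r$ ($j{\left(r \right)} = \left(r^{2} - 5 r\right) + r = r^{2} - 4 r$)
$\left(-5 + 0\right) 5 + j{\left(1 \right)} 122 = \left(-5 + 0\right) 5 + 1 \left(-4 + 1\right) 122 = \left(-5\right) 5 + 1 \left(-3\right) 122 = -25 - 366 = -391$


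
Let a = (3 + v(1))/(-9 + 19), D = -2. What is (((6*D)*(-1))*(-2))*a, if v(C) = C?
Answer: -48/5 ≈ -9.6000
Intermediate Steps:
a = 2/5 (a = (3 + 1)/(-9 + 19) = 4/10 = 4*(1/10) = 2/5 ≈ 0.40000)
(((6*D)*(-1))*(-2))*a = (((6*(-2))*(-1))*(-2))*(2/5) = (-12*(-1)*(-2))*(2/5) = (12*(-2))*(2/5) = -24*2/5 = -48/5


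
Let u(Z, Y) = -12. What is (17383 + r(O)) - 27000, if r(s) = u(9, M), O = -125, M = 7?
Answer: -9629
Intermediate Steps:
r(s) = -12
(17383 + r(O)) - 27000 = (17383 - 12) - 27000 = 17371 - 27000 = -9629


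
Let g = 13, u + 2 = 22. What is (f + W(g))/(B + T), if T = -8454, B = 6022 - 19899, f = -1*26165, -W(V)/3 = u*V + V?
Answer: 26984/22331 ≈ 1.2084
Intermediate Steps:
u = 20 (u = -2 + 22 = 20)
W(V) = -63*V (W(V) = -3*(20*V + V) = -63*V)
f = -26165
B = -13877
(f + W(g))/(B + T) = (-26165 - 63*13)/(-13877 - 8454) = (-26165 - 819)/(-22331) = -26984*(-1/22331) = 26984/22331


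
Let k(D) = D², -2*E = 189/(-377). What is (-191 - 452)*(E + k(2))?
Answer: -2060815/754 ≈ -2733.2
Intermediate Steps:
E = 189/754 (E = -189/(2*(-377)) = -189*(-1)/(2*377) = -½*(-189/377) = 189/754 ≈ 0.25066)
(-191 - 452)*(E + k(2)) = (-191 - 452)*(189/754 + 2²) = -643*(189/754 + 4) = -643*3205/754 = -2060815/754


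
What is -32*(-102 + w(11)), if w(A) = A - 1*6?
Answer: 3104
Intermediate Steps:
w(A) = -6 + A (w(A) = A - 6 = -6 + A)
-32*(-102 + w(11)) = -32*(-102 + (-6 + 11)) = -32*(-102 + 5) = -32*(-97) = 3104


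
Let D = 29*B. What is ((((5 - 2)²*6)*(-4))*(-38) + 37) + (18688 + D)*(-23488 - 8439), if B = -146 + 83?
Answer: -538312902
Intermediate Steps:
B = -63
D = -1827 (D = 29*(-63) = -1827)
((((5 - 2)²*6)*(-4))*(-38) + 37) + (18688 + D)*(-23488 - 8439) = ((((5 - 2)²*6)*(-4))*(-38) + 37) + (18688 - 1827)*(-23488 - 8439) = (((3²*6)*(-4))*(-38) + 37) + 16861*(-31927) = (((9*6)*(-4))*(-38) + 37) - 538321147 = ((54*(-4))*(-38) + 37) - 538321147 = (-216*(-38) + 37) - 538321147 = (8208 + 37) - 538321147 = 8245 - 538321147 = -538312902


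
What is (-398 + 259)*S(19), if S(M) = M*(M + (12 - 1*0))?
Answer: -81871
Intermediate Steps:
S(M) = M*(12 + M) (S(M) = M*(M + (12 + 0)) = M*(M + 12) = M*(12 + M))
(-398 + 259)*S(19) = (-398 + 259)*(19*(12 + 19)) = -2641*31 = -139*589 = -81871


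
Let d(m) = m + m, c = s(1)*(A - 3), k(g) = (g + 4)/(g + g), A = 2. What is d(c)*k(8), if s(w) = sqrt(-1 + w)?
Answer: 0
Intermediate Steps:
k(g) = (4 + g)/(2*g) (k(g) = (4 + g)/((2*g)) = (4 + g)*(1/(2*g)) = (4 + g)/(2*g))
c = 0 (c = sqrt(-1 + 1)*(2 - 3) = sqrt(0)*(-1) = 0*(-1) = 0)
d(m) = 2*m
d(c)*k(8) = (2*0)*((1/2)*(4 + 8)/8) = 0*((1/2)*(1/8)*12) = 0*(3/4) = 0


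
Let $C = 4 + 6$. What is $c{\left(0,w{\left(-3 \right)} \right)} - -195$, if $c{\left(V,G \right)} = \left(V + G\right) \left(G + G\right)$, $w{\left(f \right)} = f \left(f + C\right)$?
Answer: $1077$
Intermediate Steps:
$C = 10$
$w{\left(f \right)} = f \left(10 + f\right)$ ($w{\left(f \right)} = f \left(f + 10\right) = f \left(10 + f\right)$)
$c{\left(V,G \right)} = 2 G \left(G + V\right)$ ($c{\left(V,G \right)} = \left(G + V\right) 2 G = 2 G \left(G + V\right)$)
$c{\left(0,w{\left(-3 \right)} \right)} - -195 = 2 \left(- 3 \left(10 - 3\right)\right) \left(- 3 \left(10 - 3\right) + 0\right) - -195 = 2 \left(\left(-3\right) 7\right) \left(\left(-3\right) 7 + 0\right) + 195 = 2 \left(-21\right) \left(-21 + 0\right) + 195 = 2 \left(-21\right) \left(-21\right) + 195 = 882 + 195 = 1077$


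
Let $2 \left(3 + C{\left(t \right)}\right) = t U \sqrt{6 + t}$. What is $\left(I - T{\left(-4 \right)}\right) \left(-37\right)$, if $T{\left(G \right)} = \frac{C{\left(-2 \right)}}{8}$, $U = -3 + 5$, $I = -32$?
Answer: $\frac{9213}{8} \approx 1151.6$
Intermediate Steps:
$U = 2$
$C{\left(t \right)} = -3 + t \sqrt{6 + t}$ ($C{\left(t \right)} = -3 + \frac{t 2 \sqrt{6 + t}}{2} = -3 + \frac{2 t \sqrt{6 + t}}{2} = -3 + t \sqrt{6 + t}$)
$T{\left(G \right)} = - \frac{7}{8}$ ($T{\left(G \right)} = \frac{-3 - 2 \sqrt{6 - 2}}{8} = \left(-3 - 2 \sqrt{4}\right) \frac{1}{8} = \left(-3 - 4\right) \frac{1}{8} = \left(-7\right) \frac{1}{8} = - \frac{7}{8}$)
$\left(I - T{\left(-4 \right)}\right) \left(-37\right) = \left(-32 - - \frac{7}{8}\right) \left(-37\right) = \left(-32 + \frac{7}{8}\right) \left(-37\right) = \left(- \frac{249}{8}\right) \left(-37\right) = \frac{9213}{8}$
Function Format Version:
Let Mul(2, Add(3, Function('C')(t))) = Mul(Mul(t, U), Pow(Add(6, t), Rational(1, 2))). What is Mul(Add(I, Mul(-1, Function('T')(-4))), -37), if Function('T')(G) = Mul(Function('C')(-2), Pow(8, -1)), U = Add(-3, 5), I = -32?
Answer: Rational(9213, 8) ≈ 1151.6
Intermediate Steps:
U = 2
Function('C')(t) = Add(-3, Mul(t, Pow(Add(6, t), Rational(1, 2)))) (Function('C')(t) = Add(-3, Mul(Rational(1, 2), Mul(Mul(t, 2), Pow(Add(6, t), Rational(1, 2))))) = Add(-3, Mul(Rational(1, 2), Mul(Mul(2, t), Pow(Add(6, t), Rational(1, 2))))) = Add(-3, Mul(Rational(1, 2), Mul(2, t, Pow(Add(6, t), Rational(1, 2))))) = Add(-3, Mul(t, Pow(Add(6, t), Rational(1, 2)))))
Function('T')(G) = Rational(-7, 8) (Function('T')(G) = Mul(Add(-3, Mul(-2, Pow(Add(6, -2), Rational(1, 2)))), Pow(8, -1)) = Mul(Add(-3, Mul(-2, Pow(4, Rational(1, 2)))), Rational(1, 8)) = Mul(Add(-3, Mul(-2, 2)), Rational(1, 8)) = Mul(Add(-3, -4), Rational(1, 8)) = Mul(-7, Rational(1, 8)) = Rational(-7, 8))
Mul(Add(I, Mul(-1, Function('T')(-4))), -37) = Mul(Add(-32, Mul(-1, Rational(-7, 8))), -37) = Mul(Add(-32, Rational(7, 8)), -37) = Mul(Rational(-249, 8), -37) = Rational(9213, 8)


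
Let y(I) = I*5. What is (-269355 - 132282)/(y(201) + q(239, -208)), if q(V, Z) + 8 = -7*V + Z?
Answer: 401637/884 ≈ 454.34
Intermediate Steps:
y(I) = 5*I
q(V, Z) = -8 + Z - 7*V (q(V, Z) = -8 + (-7*V + Z) = -8 + (Z - 7*V) = -8 + Z - 7*V)
(-269355 - 132282)/(y(201) + q(239, -208)) = (-269355 - 132282)/(5*201 + (-8 - 208 - 7*239)) = -401637/(1005 + (-8 - 208 - 1673)) = -401637/(1005 - 1889) = -401637/(-884) = -401637*(-1/884) = 401637/884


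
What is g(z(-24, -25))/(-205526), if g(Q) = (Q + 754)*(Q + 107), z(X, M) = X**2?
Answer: -454195/102763 ≈ -4.4198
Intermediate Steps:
g(Q) = (107 + Q)*(754 + Q) (g(Q) = (754 + Q)*(107 + Q) = (107 + Q)*(754 + Q))
g(z(-24, -25))/(-205526) = (80678 + ((-24)**2)**2 + 861*(-24)**2)/(-205526) = (80678 + 576**2 + 861*576)*(-1/205526) = (80678 + 331776 + 495936)*(-1/205526) = 908390*(-1/205526) = -454195/102763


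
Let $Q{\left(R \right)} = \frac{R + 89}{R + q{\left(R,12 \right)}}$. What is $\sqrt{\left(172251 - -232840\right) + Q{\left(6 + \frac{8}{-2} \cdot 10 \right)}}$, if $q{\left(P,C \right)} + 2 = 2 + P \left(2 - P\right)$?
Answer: $\frac{\sqrt{641082364134}}{1258} \approx 636.47$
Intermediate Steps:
$q{\left(P,C \right)} = P \left(2 - P\right)$ ($q{\left(P,C \right)} = -2 + \left(2 + P \left(2 - P\right)\right) = P \left(2 - P\right)$)
$Q{\left(R \right)} = \frac{89 + R}{R + R \left(2 - R\right)}$ ($Q{\left(R \right)} = \frac{R + 89}{R + R \left(2 - R\right)} = \frac{89 + R}{R + R \left(2 - R\right)}$)
$\sqrt{\left(172251 - -232840\right) + Q{\left(6 + \frac{8}{-2} \cdot 10 \right)}} = \sqrt{\left(172251 - -232840\right) + \frac{-89 - \left(6 + \frac{8}{-2} \cdot 10\right)}{\left(6 + \frac{8}{-2} \cdot 10\right) \left(-3 + \left(6 + \frac{8}{-2} \cdot 10\right)\right)}} = \sqrt{\left(172251 + 232840\right) + \frac{-89 - \left(6 + 8 \left(- \frac{1}{2}\right) 10\right)}{\left(6 + 8 \left(- \frac{1}{2}\right) 10\right) \left(-3 + \left(6 + 8 \left(- \frac{1}{2}\right) 10\right)\right)}} = \sqrt{405091 + \frac{-89 - \left(6 - 40\right)}{\left(6 - 40\right) \left(-3 + \left(6 - 40\right)\right)}} = \sqrt{405091 + \frac{-89 - -34}{\left(-34\right) \left(-3 - 34\right)}} = \sqrt{405091 - \frac{-89 + 34}{34 \left(-37\right)}} = \sqrt{405091 - \left(- \frac{1}{1258}\right) \left(-55\right)} = \sqrt{405091 - \frac{55}{1258}} = \sqrt{\frac{509604423}{1258}} = \frac{\sqrt{641082364134}}{1258}$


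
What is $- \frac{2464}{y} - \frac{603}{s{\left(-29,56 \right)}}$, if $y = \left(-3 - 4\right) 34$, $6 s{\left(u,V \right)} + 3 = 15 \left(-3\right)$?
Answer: $\frac{11659}{136} \approx 85.728$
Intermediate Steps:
$s{\left(u,V \right)} = -8$ ($s{\left(u,V \right)} = - \frac{1}{2} + \frac{15 \left(-3\right)}{6} = - \frac{1}{2} + \frac{1}{6} \left(-45\right) = - \frac{1}{2} - \frac{15}{2} = -8$)
$y = -238$ ($y = \left(-7\right) 34 = -238$)
$- \frac{2464}{y} - \frac{603}{s{\left(-29,56 \right)}} = - \frac{2464}{-238} - \frac{603}{-8} = \left(-2464\right) \left(- \frac{1}{238}\right) - - \frac{603}{8} = \frac{176}{17} + \frac{603}{8} = \frac{11659}{136}$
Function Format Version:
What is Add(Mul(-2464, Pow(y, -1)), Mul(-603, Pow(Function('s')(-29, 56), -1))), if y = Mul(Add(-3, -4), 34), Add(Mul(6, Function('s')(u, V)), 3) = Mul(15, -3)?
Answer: Rational(11659, 136) ≈ 85.728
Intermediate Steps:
Function('s')(u, V) = -8 (Function('s')(u, V) = Add(Rational(-1, 2), Mul(Rational(1, 6), Mul(15, -3))) = Add(Rational(-1, 2), Mul(Rational(1, 6), -45)) = Add(Rational(-1, 2), Rational(-15, 2)) = -8)
y = -238 (y = Mul(-7, 34) = -238)
Add(Mul(-2464, Pow(y, -1)), Mul(-603, Pow(Function('s')(-29, 56), -1))) = Add(Mul(-2464, Pow(-238, -1)), Mul(-603, Pow(-8, -1))) = Add(Mul(-2464, Rational(-1, 238)), Mul(-603, Rational(-1, 8))) = Add(Rational(176, 17), Rational(603, 8)) = Rational(11659, 136)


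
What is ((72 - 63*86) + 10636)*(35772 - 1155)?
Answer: 183123930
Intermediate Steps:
((72 - 63*86) + 10636)*(35772 - 1155) = ((72 - 5418) + 10636)*34617 = (-5346 + 10636)*34617 = 5290*34617 = 183123930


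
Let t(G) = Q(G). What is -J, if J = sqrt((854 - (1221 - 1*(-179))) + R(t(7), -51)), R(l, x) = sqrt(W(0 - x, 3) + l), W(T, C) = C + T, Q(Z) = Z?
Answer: -I*sqrt(546 - sqrt(61)) ≈ -23.199*I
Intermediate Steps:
t(G) = G
R(l, x) = sqrt(3 + l - x) (R(l, x) = sqrt((3 + (0 - x)) + l) = sqrt((3 - x) + l) = sqrt(3 + l - x))
J = sqrt(-546 + sqrt(61)) (J = sqrt((854 - (1221 - 1*(-179))) + sqrt(3 + 7 - 1*(-51))) = sqrt((854 - (1221 + 179)) + sqrt(3 + 7 + 51)) = sqrt((854 - 1*1400) + sqrt(61)) = sqrt((854 - 1400) + sqrt(61)) = sqrt(-546 + sqrt(61)) ≈ 23.199*I)
-J = -sqrt(-546 + sqrt(61))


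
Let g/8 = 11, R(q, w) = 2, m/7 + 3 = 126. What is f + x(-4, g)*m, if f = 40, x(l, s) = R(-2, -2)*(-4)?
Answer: -6848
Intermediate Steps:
m = 861 (m = -21 + 7*126 = -21 + 882 = 861)
g = 88 (g = 8*11 = 88)
x(l, s) = -8 (x(l, s) = 2*(-4) = -8)
f + x(-4, g)*m = 40 - 8*861 = 40 - 6888 = -6848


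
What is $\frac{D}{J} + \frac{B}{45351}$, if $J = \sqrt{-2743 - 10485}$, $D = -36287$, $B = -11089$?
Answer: $- \frac{11089}{45351} + \frac{36287 i \sqrt{3307}}{6614} \approx -0.24451 + 315.5 i$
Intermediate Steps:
$J = 2 i \sqrt{3307}$ ($J = \sqrt{-13228} = 2 i \sqrt{3307} \approx 115.01 i$)
$\frac{D}{J} + \frac{B}{45351} = - \frac{36287}{2 i \sqrt{3307}} - \frac{11089}{45351} = - 36287 \left(- \frac{i \sqrt{3307}}{6614}\right) - \frac{11089}{45351} = \frac{36287 i \sqrt{3307}}{6614} - \frac{11089}{45351} = - \frac{11089}{45351} + \frac{36287 i \sqrt{3307}}{6614}$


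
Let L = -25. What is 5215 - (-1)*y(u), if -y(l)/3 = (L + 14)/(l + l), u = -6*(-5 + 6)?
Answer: 20849/4 ≈ 5212.3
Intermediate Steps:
u = -6 (u = -6*1 = -6)
y(l) = 33/(2*l) (y(l) = -3*(-25 + 14)/(l + l) = -(-33)/(2*l) = 33/(2*l))
5215 - (-1)*y(u) = 5215 - (-1)*(33/2)/(-6) = 5215 - (-1)*(33/2)*(-⅙) = 5215 - (-1)*(-11)/4 = 5215 - 1*11/4 = 5215 - 11/4 = 20849/4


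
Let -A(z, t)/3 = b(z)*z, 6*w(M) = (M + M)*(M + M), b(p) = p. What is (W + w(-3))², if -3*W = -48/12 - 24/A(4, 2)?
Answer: 1849/36 ≈ 51.361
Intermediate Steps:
w(M) = 2*M²/3 (w(M) = ((M + M)*(M + M))/6 = ((2*M)*(2*M))/6 = (4*M²)/6 = 2*M²/3)
A(z, t) = -3*z² (A(z, t) = -3*z*z = -3*z²)
W = 7/6 (W = -(-48/12 - 24/((-3*4²)))/3 = -(-48*1/12 - 24/((-3*16)))/3 = -(-4 - 24/(-48))/3 = -(-4 - 24*(-1/48))/3 = -(-4 + ½)/3 = -⅓*(-7/2) = 7/6 ≈ 1.1667)
(W + w(-3))² = (7/6 + (⅔)*(-3)²)² = (7/6 + (⅔)*9)² = (7/6 + 6)² = (43/6)² = 1849/36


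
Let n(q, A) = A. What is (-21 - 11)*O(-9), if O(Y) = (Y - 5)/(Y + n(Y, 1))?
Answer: -56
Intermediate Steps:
O(Y) = (-5 + Y)/(1 + Y) (O(Y) = (Y - 5)/(Y + 1) = (-5 + Y)/(1 + Y))
(-21 - 11)*O(-9) = (-21 - 11)*((-5 - 9)/(1 - 9)) = -32*(-14)/(-8) = -(-4)*(-14) = -32*7/4 = -56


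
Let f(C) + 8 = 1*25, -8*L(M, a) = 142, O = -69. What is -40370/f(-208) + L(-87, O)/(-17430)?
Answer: -2814595193/1185240 ≈ -2374.7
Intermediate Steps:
L(M, a) = -71/4 (L(M, a) = -⅛*142 = -71/4)
f(C) = 17 (f(C) = -8 + 1*25 = -8 + 25 = 17)
-40370/f(-208) + L(-87, O)/(-17430) = -40370/17 - 71/4/(-17430) = -40370*1/17 - 71/4*(-1/17430) = -40370/17 + 71/69720 = -2814595193/1185240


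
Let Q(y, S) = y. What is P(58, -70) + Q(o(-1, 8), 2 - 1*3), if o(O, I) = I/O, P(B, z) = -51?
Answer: -59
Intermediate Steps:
P(58, -70) + Q(o(-1, 8), 2 - 1*3) = -51 + 8/(-1) = -51 + 8*(-1) = -51 - 8 = -59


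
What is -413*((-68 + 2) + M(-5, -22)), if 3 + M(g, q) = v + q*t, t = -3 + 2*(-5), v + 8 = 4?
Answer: -87969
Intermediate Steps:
v = -4 (v = -8 + 4 = -4)
t = -13 (t = -3 - 10 = -13)
M(g, q) = -7 - 13*q (M(g, q) = -3 + (-4 + q*(-13)) = -3 + (-4 - 13*q) = -7 - 13*q)
-413*((-68 + 2) + M(-5, -22)) = -413*((-68 + 2) + (-7 - 13*(-22))) = -413*(-66 + (-7 + 286)) = -413*(-66 + 279) = -413*213 = -87969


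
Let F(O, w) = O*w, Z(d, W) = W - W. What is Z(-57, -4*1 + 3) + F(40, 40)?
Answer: 1600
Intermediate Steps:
Z(d, W) = 0
Z(-57, -4*1 + 3) + F(40, 40) = 0 + 40*40 = 0 + 1600 = 1600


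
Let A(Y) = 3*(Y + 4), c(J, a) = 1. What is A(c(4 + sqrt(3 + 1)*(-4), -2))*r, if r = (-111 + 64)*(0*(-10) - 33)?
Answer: 23265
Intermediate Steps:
r = 1551 (r = -47*(0 - 33) = -47*(-33) = 1551)
A(Y) = 12 + 3*Y (A(Y) = 3*(4 + Y) = 12 + 3*Y)
A(c(4 + sqrt(3 + 1)*(-4), -2))*r = (12 + 3*1)*1551 = (12 + 3)*1551 = 15*1551 = 23265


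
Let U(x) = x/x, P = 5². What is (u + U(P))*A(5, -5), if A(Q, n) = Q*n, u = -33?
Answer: 800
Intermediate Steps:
P = 25
U(x) = 1
(u + U(P))*A(5, -5) = (-33 + 1)*(5*(-5)) = -32*(-25) = 800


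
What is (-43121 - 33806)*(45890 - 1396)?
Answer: -3422789938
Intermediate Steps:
(-43121 - 33806)*(45890 - 1396) = -76927*44494 = -3422789938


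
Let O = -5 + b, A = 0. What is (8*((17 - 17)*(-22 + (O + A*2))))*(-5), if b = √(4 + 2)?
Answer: 0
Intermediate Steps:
b = √6 ≈ 2.4495
O = -5 + √6 ≈ -2.5505
(8*((17 - 17)*(-22 + (O + A*2))))*(-5) = (8*((17 - 17)*(-22 + ((-5 + √6) + 0*2))))*(-5) = (8*(0*(-22 + ((-5 + √6) + 0))))*(-5) = (8*(0*(-22 + (-5 + √6))))*(-5) = (8*(0*(-27 + √6)))*(-5) = (8*0)*(-5) = 0*(-5) = 0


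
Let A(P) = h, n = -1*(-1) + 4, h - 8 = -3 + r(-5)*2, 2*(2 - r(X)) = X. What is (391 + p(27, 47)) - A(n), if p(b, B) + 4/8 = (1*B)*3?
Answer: 1035/2 ≈ 517.50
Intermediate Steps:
p(b, B) = -½ + 3*B (p(b, B) = -½ + (1*B)*3 = -½ + B*3 = -½ + 3*B)
r(X) = 2 - X/2
h = 14 (h = 8 + (-3 + (2 - ½*(-5))*2) = 8 + (-3 + (2 + 5/2)*2) = 8 + (-3 + (9/2)*2) = 8 + (-3 + 9) = 8 + 6 = 14)
n = 5 (n = 1 + 4 = 5)
A(P) = 14
(391 + p(27, 47)) - A(n) = (391 + (-½ + 3*47)) - 1*14 = (391 + (-½ + 141)) - 14 = (391 + 281/2) - 14 = 1063/2 - 14 = 1035/2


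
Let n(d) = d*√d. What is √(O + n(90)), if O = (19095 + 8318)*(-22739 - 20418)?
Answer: √(-1183062841 + 270*√10) ≈ 34396.0*I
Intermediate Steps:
O = -1183062841 (O = 27413*(-43157) = -1183062841)
n(d) = d^(3/2)
√(O + n(90)) = √(-1183062841 + 90^(3/2)) = √(-1183062841 + 270*√10)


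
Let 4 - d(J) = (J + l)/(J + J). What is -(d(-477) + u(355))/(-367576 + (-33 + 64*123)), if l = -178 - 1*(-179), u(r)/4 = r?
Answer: 679010/171594549 ≈ 0.0039571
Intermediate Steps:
u(r) = 4*r
l = 1 (l = -178 + 179 = 1)
d(J) = 4 - (1 + J)/(2*J) (d(J) = 4 - (J + 1)/(J + J) = 4 - (1 + J)/(2*J))
-(d(-477) + u(355))/(-367576 + (-33 + 64*123)) = -((½)*(-1 + 7*(-477))/(-477) + 4*355)/(-367576 + (-33 + 64*123)) = -((½)*(-1/477)*(-1 - 3339) + 1420)/(-367576 + (-33 + 7872)) = -((½)*(-1/477)*(-3340) + 1420)/(-367576 + 7839) = -(1670/477 + 1420)/(-359737) = -679010*(-1)/(477*359737) = -1*(-679010/171594549) = 679010/171594549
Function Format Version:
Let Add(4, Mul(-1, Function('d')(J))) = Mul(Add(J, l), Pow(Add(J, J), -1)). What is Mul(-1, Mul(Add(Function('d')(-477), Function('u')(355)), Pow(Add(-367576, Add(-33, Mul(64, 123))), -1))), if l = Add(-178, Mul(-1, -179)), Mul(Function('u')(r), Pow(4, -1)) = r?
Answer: Rational(679010, 171594549) ≈ 0.0039571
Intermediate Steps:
Function('u')(r) = Mul(4, r)
l = 1 (l = Add(-178, 179) = 1)
Function('d')(J) = Add(4, Mul(Rational(-1, 2), Pow(J, -1), Add(1, J))) (Function('d')(J) = Add(4, Mul(-1, Mul(Add(J, 1), Pow(Add(J, J), -1)))) = Add(4, Mul(-1, Mul(Add(1, J), Pow(Mul(2, J), -1)))) = Add(4, Mul(-1, Mul(Add(1, J), Mul(Rational(1, 2), Pow(J, -1))))) = Add(4, Mul(-1, Mul(Rational(1, 2), Pow(J, -1), Add(1, J)))) = Add(4, Mul(Rational(-1, 2), Pow(J, -1), Add(1, J))))
Mul(-1, Mul(Add(Function('d')(-477), Function('u')(355)), Pow(Add(-367576, Add(-33, Mul(64, 123))), -1))) = Mul(-1, Mul(Add(Mul(Rational(1, 2), Pow(-477, -1), Add(-1, Mul(7, -477))), Mul(4, 355)), Pow(Add(-367576, Add(-33, Mul(64, 123))), -1))) = Mul(-1, Mul(Add(Mul(Rational(1, 2), Rational(-1, 477), Add(-1, -3339)), 1420), Pow(Add(-367576, Add(-33, 7872)), -1))) = Mul(-1, Mul(Add(Mul(Rational(1, 2), Rational(-1, 477), -3340), 1420), Pow(Add(-367576, 7839), -1))) = Mul(-1, Mul(Add(Rational(1670, 477), 1420), Pow(-359737, -1))) = Mul(-1, Mul(Rational(679010, 477), Rational(-1, 359737))) = Mul(-1, Rational(-679010, 171594549)) = Rational(679010, 171594549)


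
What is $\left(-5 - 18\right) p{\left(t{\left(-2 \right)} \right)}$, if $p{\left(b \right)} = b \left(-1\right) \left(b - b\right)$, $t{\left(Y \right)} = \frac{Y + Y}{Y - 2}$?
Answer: $0$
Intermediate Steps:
$t{\left(Y \right)} = \frac{2 Y}{-2 + Y}$
$p{\left(b \right)} = 0$ ($p{\left(b \right)} = - b 0 = 0$)
$\left(-5 - 18\right) p{\left(t{\left(-2 \right)} \right)} = \left(-5 - 18\right) 0 = \left(-23\right) 0 = 0$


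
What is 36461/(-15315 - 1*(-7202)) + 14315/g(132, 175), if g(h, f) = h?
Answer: 5859197/56364 ≈ 103.95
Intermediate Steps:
36461/(-15315 - 1*(-7202)) + 14315/g(132, 175) = 36461/(-15315 - 1*(-7202)) + 14315/132 = 36461/(-15315 + 7202) + 14315*(1/132) = 36461/(-8113) + 14315/132 = 36461*(-1/8113) + 14315/132 = -1919/427 + 14315/132 = 5859197/56364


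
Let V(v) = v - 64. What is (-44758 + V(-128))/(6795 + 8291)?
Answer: -22475/7543 ≈ -2.9796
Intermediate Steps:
V(v) = -64 + v
(-44758 + V(-128))/(6795 + 8291) = (-44758 + (-64 - 128))/(6795 + 8291) = (-44758 - 192)/15086 = -44950*1/15086 = -22475/7543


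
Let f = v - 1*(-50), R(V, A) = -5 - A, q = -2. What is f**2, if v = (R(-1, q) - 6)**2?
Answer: 17161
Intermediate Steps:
v = 81 (v = ((-5 - 1*(-2)) - 6)**2 = ((-5 + 2) - 6)**2 = (-3 - 6)**2 = (-9)**2 = 81)
f = 131 (f = 81 - 1*(-50) = 81 + 50 = 131)
f**2 = 131**2 = 17161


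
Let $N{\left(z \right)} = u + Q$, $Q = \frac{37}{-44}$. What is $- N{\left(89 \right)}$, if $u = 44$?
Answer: $- \frac{1899}{44} \approx -43.159$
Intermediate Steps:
$Q = - \frac{37}{44}$ ($Q = 37 \left(- \frac{1}{44}\right) = - \frac{37}{44} \approx -0.84091$)
$N{\left(z \right)} = \frac{1899}{44}$ ($N{\left(z \right)} = 44 - \frac{37}{44} = \frac{1899}{44}$)
$- N{\left(89 \right)} = \left(-1\right) \frac{1899}{44} = - \frac{1899}{44}$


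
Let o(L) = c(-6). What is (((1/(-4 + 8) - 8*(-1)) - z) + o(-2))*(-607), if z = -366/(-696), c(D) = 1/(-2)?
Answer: -254333/58 ≈ -4385.1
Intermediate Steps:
c(D) = -1/2
z = 61/116 (z = -366*(-1/696) = 61/116 ≈ 0.52586)
o(L) = -1/2
(((1/(-4 + 8) - 8*(-1)) - z) + o(-2))*(-607) = (((1/(-4 + 8) - 8*(-1)) - 1*61/116) - 1/2)*(-607) = (((1/4 + 8) - 61/116) - 1/2)*(-607) = ((33/4 - 61/116) - 1/2)*(-607) = (224/29 - 1/2)*(-607) = (419/58)*(-607) = -254333/58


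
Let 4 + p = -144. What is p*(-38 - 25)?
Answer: 9324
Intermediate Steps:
p = -148 (p = -4 - 144 = -148)
p*(-38 - 25) = -148*(-38 - 25) = -148*(-63) = 9324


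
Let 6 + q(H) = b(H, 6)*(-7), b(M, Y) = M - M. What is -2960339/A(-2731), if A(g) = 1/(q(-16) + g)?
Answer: 8102447843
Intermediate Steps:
b(M, Y) = 0
q(H) = -6 (q(H) = -6 + 0*(-7) = -6 + 0 = -6)
A(g) = 1/(-6 + g)
-2960339/A(-2731) = -2960339/(1/(-6 - 2731)) = -2960339/(1/(-2737)) = -2960339/(-1/2737) = -2960339*(-2737) = 8102447843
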